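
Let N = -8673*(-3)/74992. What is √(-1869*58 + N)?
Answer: I*√38101826457555/18748 ≈ 329.24*I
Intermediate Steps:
N = 26019/74992 (N = 26019*(1/74992) = 26019/74992 ≈ 0.34696)
√(-1869*58 + N) = √(-1869*58 + 26019/74992) = √(-108402 + 26019/74992) = √(-8129256765/74992) = I*√38101826457555/18748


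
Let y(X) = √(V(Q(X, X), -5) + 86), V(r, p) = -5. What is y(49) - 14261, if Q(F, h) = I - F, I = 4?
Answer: -14252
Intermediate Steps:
Q(F, h) = 4 - F
y(X) = 9 (y(X) = √(-5 + 86) = √81 = 9)
y(49) - 14261 = 9 - 14261 = -14252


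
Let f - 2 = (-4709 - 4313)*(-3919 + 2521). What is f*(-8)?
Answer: -100902064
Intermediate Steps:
f = 12612758 (f = 2 + (-4709 - 4313)*(-3919 + 2521) = 2 - 9022*(-1398) = 2 + 12612756 = 12612758)
f*(-8) = 12612758*(-8) = -100902064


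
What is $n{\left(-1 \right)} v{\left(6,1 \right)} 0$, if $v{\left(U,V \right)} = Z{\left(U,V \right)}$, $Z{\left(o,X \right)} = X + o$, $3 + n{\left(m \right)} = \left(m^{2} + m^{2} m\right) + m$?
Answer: $0$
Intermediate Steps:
$n{\left(m \right)} = -3 + m + m^{2} + m^{3}$ ($n{\left(m \right)} = -3 + \left(\left(m^{2} + m^{2} m\right) + m\right) = -3 + \left(\left(m^{2} + m^{3}\right) + m\right) = -3 + \left(m + m^{2} + m^{3}\right) = -3 + m + m^{2} + m^{3}$)
$v{\left(U,V \right)} = U + V$ ($v{\left(U,V \right)} = V + U = U + V$)
$n{\left(-1 \right)} v{\left(6,1 \right)} 0 = \left(-3 - 1 + \left(-1\right)^{2} + \left(-1\right)^{3}\right) \left(6 + 1\right) 0 = \left(-3 - 1 + 1 - 1\right) 7 \cdot 0 = \left(-4\right) 7 \cdot 0 = \left(-28\right) 0 = 0$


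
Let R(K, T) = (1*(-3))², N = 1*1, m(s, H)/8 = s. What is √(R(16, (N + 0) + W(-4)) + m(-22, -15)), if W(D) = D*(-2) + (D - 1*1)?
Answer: I*√167 ≈ 12.923*I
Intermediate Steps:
m(s, H) = 8*s
W(D) = -1 - D (W(D) = -2*D + (D - 1) = -2*D + (-1 + D) = -1 - D)
N = 1
R(K, T) = 9 (R(K, T) = (-3)² = 9)
√(R(16, (N + 0) + W(-4)) + m(-22, -15)) = √(9 + 8*(-22)) = √(9 - 176) = √(-167) = I*√167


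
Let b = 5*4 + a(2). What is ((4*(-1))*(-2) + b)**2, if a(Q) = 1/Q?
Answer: 3249/4 ≈ 812.25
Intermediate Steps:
b = 41/2 (b = 5*4 + 1/2 = 20 + 1/2 = 41/2 ≈ 20.500)
((4*(-1))*(-2) + b)**2 = ((4*(-1))*(-2) + 41/2)**2 = (-4*(-2) + 41/2)**2 = (8 + 41/2)**2 = (57/2)**2 = 3249/4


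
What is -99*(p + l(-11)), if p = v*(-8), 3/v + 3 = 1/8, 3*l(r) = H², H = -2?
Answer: -22044/23 ≈ -958.43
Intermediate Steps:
l(r) = 4/3 (l(r) = (⅓)*(-2)² = (⅓)*4 = 4/3)
v = -24/23 (v = 3/(-3 + 1/8) = 3/(-3 + 1*(⅛)) = 3/(-3 + ⅛) = 3/(-23/8) = 3*(-8/23) = -24/23 ≈ -1.0435)
p = 192/23 (p = -24/23*(-8) = 192/23 ≈ 8.3478)
-99*(p + l(-11)) = -99*(192/23 + 4/3) = -99*668/69 = -22044/23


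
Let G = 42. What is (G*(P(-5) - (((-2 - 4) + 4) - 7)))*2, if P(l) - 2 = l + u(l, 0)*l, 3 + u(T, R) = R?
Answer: 1764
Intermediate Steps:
u(T, R) = -3 + R
P(l) = 2 - 2*l (P(l) = 2 + (l + (-3 + 0)*l) = 2 + (l - 3*l) = 2 - 2*l)
(G*(P(-5) - (((-2 - 4) + 4) - 7)))*2 = (42*((2 - 2*(-5)) - (((-2 - 4) + 4) - 7)))*2 = (42*((2 + 10) - ((-6 + 4) - 7)))*2 = (42*(12 - (-2 - 7)))*2 = (42*(12 - 1*(-9)))*2 = (42*(12 + 9))*2 = (42*21)*2 = 882*2 = 1764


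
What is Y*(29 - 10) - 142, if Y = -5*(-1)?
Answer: -47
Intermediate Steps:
Y = 5
Y*(29 - 10) - 142 = 5*(29 - 10) - 142 = 5*19 - 142 = 95 - 142 = -47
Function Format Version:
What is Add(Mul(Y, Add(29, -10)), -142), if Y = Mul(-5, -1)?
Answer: -47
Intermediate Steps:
Y = 5
Add(Mul(Y, Add(29, -10)), -142) = Add(Mul(5, Add(29, -10)), -142) = Add(Mul(5, 19), -142) = Add(95, -142) = -47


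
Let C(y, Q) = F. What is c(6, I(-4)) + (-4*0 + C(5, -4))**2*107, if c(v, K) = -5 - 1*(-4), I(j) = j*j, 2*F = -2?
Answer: 106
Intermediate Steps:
F = -1 (F = (1/2)*(-2) = -1)
I(j) = j**2
C(y, Q) = -1
c(v, K) = -1 (c(v, K) = -5 + 4 = -1)
c(6, I(-4)) + (-4*0 + C(5, -4))**2*107 = -1 + (-4*0 - 1)**2*107 = -1 + (0 - 1)**2*107 = -1 + (-1)**2*107 = -1 + 1*107 = -1 + 107 = 106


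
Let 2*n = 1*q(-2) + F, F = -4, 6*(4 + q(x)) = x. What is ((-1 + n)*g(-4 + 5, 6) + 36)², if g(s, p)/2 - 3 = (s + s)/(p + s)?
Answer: 1849/441 ≈ 4.1927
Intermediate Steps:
q(x) = -4 + x/6
g(s, p) = 6 + 4*s/(p + s) (g(s, p) = 6 + 2*((s + s)/(p + s)) = 6 + 2*((2*s)/(p + s)) = 6 + 2*(2*s/(p + s)) = 6 + 4*s/(p + s))
n = -25/6 (n = (1*(-4 + (⅙)*(-2)) - 4)/2 = (1*(-4 - ⅓) - 4)/2 = (1*(-13/3) - 4)/2 = (-13/3 - 4)/2 = (½)*(-25/3) = -25/6 ≈ -4.1667)
((-1 + n)*g(-4 + 5, 6) + 36)² = ((-1 - 25/6)*(2*(3*6 + 5*(-4 + 5))/(6 + (-4 + 5))) + 36)² = (-31*(18 + 5*1)/(3*(6 + 1)) + 36)² = (-31*(18 + 5)/(3*7) + 36)² = (-31*23/(3*7) + 36)² = (-31/6*46/7 + 36)² = (-713/21 + 36)² = (43/21)² = 1849/441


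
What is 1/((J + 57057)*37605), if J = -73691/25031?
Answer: 25031/53704455457980 ≈ 4.6609e-10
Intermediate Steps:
J = -73691/25031 (J = -73691*1/25031 = -73691/25031 ≈ -2.9440)
1/((J + 57057)*37605) = 1/((-73691/25031 + 57057)*37605) = (1/37605)/(1428120076/25031) = (25031/1428120076)*(1/37605) = 25031/53704455457980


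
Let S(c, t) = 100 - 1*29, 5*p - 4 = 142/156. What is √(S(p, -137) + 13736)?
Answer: √13807 ≈ 117.50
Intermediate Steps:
p = 383/390 (p = ⅘ + (142/156)/5 = ⅘ + (142*(1/156))/5 = ⅘ + (⅕)*(71/78) = ⅘ + 71/390 = 383/390 ≈ 0.98205)
S(c, t) = 71 (S(c, t) = 100 - 29 = 71)
√(S(p, -137) + 13736) = √(71 + 13736) = √13807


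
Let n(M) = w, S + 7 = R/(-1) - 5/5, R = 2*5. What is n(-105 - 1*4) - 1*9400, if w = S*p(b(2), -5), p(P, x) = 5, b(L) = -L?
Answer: -9490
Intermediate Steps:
R = 10
S = -18 (S = -7 + (10/(-1) - 5/5) = -7 + (10*(-1) - 5*⅕) = -7 + (-10 - 1) = -7 - 11 = -18)
w = -90 (w = -18*5 = -90)
n(M) = -90
n(-105 - 1*4) - 1*9400 = -90 - 1*9400 = -90 - 9400 = -9490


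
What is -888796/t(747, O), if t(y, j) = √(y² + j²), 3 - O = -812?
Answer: -444398*√1222234/611117 ≈ -803.94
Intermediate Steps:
O = 815 (O = 3 - 1*(-812) = 3 + 812 = 815)
t(y, j) = √(j² + y²)
-888796/t(747, O) = -888796/√(815² + 747²) = -888796/√(664225 + 558009) = -888796*√1222234/1222234 = -444398*√1222234/611117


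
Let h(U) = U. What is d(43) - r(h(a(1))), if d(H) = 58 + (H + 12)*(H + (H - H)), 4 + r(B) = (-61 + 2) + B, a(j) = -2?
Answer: 2488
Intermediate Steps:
r(B) = -63 + B (r(B) = -4 + ((-61 + 2) + B) = -4 + (-59 + B) = -63 + B)
d(H) = 58 + H*(12 + H) (d(H) = 58 + (12 + H)*(H + 0) = 58 + (12 + H)*H = 58 + H*(12 + H))
d(43) - r(h(a(1))) = (58 + 43**2 + 12*43) - (-63 - 2) = (58 + 1849 + 516) - 1*(-65) = 2423 + 65 = 2488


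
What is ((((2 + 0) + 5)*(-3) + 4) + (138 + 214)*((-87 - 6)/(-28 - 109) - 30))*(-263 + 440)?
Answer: -250687401/137 ≈ -1.8298e+6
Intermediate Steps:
((((2 + 0) + 5)*(-3) + 4) + (138 + 214)*((-87 - 6)/(-28 - 109) - 30))*(-263 + 440) = (((2 + 5)*(-3) + 4) + 352*(-93/(-137) - 30))*177 = ((7*(-3) + 4) + 352*(-93*(-1/137) - 30))*177 = ((-21 + 4) + 352*(93/137 - 30))*177 = (-17 + 352*(-4017/137))*177 = (-17 - 1413984/137)*177 = -1416313/137*177 = -250687401/137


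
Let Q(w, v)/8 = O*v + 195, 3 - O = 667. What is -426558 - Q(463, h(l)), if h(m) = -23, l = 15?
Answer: -550294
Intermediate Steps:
O = -664 (O = 3 - 1*667 = 3 - 667 = -664)
Q(w, v) = 1560 - 5312*v (Q(w, v) = 8*(-664*v + 195) = 8*(195 - 664*v) = 1560 - 5312*v)
-426558 - Q(463, h(l)) = -426558 - (1560 - 5312*(-23)) = -426558 - (1560 + 122176) = -426558 - 1*123736 = -426558 - 123736 = -550294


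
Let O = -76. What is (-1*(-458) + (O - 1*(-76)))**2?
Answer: 209764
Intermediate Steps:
(-1*(-458) + (O - 1*(-76)))**2 = (-1*(-458) + (-76 - 1*(-76)))**2 = (458 + (-76 + 76))**2 = (458 + 0)**2 = 458**2 = 209764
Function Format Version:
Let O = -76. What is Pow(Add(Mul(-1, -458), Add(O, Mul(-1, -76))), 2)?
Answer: 209764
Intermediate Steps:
Pow(Add(Mul(-1, -458), Add(O, Mul(-1, -76))), 2) = Pow(Add(Mul(-1, -458), Add(-76, Mul(-1, -76))), 2) = Pow(Add(458, Add(-76, 76)), 2) = Pow(Add(458, 0), 2) = Pow(458, 2) = 209764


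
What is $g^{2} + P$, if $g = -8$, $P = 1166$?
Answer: $1230$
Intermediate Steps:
$g^{2} + P = \left(-8\right)^{2} + 1166 = 64 + 1166 = 1230$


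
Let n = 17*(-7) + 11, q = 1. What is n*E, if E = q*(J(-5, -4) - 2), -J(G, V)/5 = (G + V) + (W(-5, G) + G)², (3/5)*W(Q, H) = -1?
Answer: 19356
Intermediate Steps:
W(Q, H) = -5/3 (W(Q, H) = (5/3)*(-1) = -5/3)
n = -108 (n = -119 + 11 = -108)
J(G, V) = -5*G - 5*V - 5*(-5/3 + G)² (J(G, V) = -5*((G + V) + (-5/3 + G)²) = -5*(G + V + (-5/3 + G)²) = -5*G - 5*V - 5*(-5/3 + G)²)
E = -1613/9 (E = 1*((-125/9 - 5*(-4) - 5*(-5)² + (35/3)*(-5)) - 2) = 1*((-125/9 + 20 - 5*25 - 175/3) - 2) = 1*((-125/9 + 20 - 125 - 175/3) - 2) = 1*(-1595/9 - 2) = 1*(-1613/9) = -1613/9 ≈ -179.22)
n*E = -108*(-1613/9) = 19356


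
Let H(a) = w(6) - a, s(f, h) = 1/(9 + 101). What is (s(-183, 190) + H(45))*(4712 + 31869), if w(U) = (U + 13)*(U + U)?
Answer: 736412111/110 ≈ 6.6947e+6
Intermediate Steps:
s(f, h) = 1/110
w(U) = 2*U*(13 + U) (w(U) = (13 + U)*(2*U) = 2*U*(13 + U))
H(a) = 228 - a (H(a) = 2*6*(13 + 6) - a = 2*6*19 - a = 228 - a)
(s(-183, 190) + H(45))*(4712 + 31869) = (1/110 + (228 - 1*45))*(4712 + 31869) = (1/110 + (228 - 45))*36581 = (1/110 + 183)*36581 = (20131/110)*36581 = 736412111/110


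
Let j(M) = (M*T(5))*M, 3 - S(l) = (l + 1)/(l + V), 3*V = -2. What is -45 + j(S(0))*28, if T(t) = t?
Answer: 2790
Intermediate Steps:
V = -⅔ (V = (⅓)*(-2) = -⅔ ≈ -0.66667)
S(l) = 3 - (1 + l)/(-⅔ + l) (S(l) = 3 - (l + 1)/(l - ⅔) = 3 - (1 + l)/(-⅔ + l))
j(M) = 5*M² (j(M) = (M*5)*M = (5*M)*M = 5*M²)
-45 + j(S(0))*28 = -45 + (5*(3*(-3 + 2*0)/(-2 + 3*0))²)*28 = -45 + (5*(3*(-3 + 0)/(-2 + 0))²)*28 = -45 + (5*(3*(-3)/(-2))²)*28 = -45 + (5*(3*(-½)*(-3))²)*28 = -45 + (5*(9/2)²)*28 = -45 + (5*(81/4))*28 = -45 + (405/4)*28 = -45 + 2835 = 2790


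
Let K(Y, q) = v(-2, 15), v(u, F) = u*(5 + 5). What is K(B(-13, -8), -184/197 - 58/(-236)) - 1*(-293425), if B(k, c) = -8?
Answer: 293405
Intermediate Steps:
v(u, F) = 10*u (v(u, F) = u*10 = 10*u)
K(Y, q) = -20 (K(Y, q) = 10*(-2) = -20)
K(B(-13, -8), -184/197 - 58/(-236)) - 1*(-293425) = -20 - 1*(-293425) = -20 + 293425 = 293405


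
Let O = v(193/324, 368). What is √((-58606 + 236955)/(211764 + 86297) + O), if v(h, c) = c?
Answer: √32746411258617/298061 ≈ 19.199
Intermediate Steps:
O = 368
√((-58606 + 236955)/(211764 + 86297) + O) = √((-58606 + 236955)/(211764 + 86297) + 368) = √(178349/298061 + 368) = √(109864797/298061) = √32746411258617/298061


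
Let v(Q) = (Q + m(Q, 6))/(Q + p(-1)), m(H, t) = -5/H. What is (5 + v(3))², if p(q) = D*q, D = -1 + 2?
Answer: 289/9 ≈ 32.111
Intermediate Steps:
D = 1
p(q) = q (p(q) = 1*q = q)
v(Q) = (Q - 5/Q)/(-1 + Q) (v(Q) = (Q - 5/Q)/(Q - 1) = (Q - 5/Q)/(-1 + Q))
(5 + v(3))² = (5 + (-5 + 3²)/(3*(-1 + 3)))² = (5 + (⅓)*(-5 + 9)/2)² = (5 + (⅓)*(½)*4)² = (5 + ⅔)² = (17/3)² = 289/9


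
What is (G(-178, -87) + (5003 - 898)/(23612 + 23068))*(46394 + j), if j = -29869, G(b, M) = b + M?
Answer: -40869943975/9336 ≈ -4.3777e+6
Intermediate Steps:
G(b, M) = M + b
(G(-178, -87) + (5003 - 898)/(23612 + 23068))*(46394 + j) = ((-87 - 178) + (5003 - 898)/(23612 + 23068))*(46394 - 29869) = (-265 + 4105/46680)*16525 = (-265 + 4105*(1/46680))*16525 = (-265 + 821/9336)*16525 = -2473219/9336*16525 = -40869943975/9336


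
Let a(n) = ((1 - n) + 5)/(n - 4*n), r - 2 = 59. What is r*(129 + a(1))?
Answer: 23302/3 ≈ 7767.3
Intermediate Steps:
r = 61 (r = 2 + 59 = 61)
a(n) = -(6 - n)/(3*n) (a(n) = (6 - n)/((-3*n)) = (6 - n)*(-1/(3*n)) = -(6 - n)/(3*n))
r*(129 + a(1)) = 61*(129 + (⅓)*(-6 + 1)/1) = 61*(129 + (⅓)*1*(-5)) = 61*(129 - 5/3) = 61*(382/3) = 23302/3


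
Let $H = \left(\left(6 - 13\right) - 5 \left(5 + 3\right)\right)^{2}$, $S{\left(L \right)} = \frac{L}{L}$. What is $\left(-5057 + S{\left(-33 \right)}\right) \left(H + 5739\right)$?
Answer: $-40185088$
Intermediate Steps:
$S{\left(L \right)} = 1$
$H = 2209$ ($H = \left(-7 - 40\right)^{2} = \left(-47\right)^{2} = 2209$)
$\left(-5057 + S{\left(-33 \right)}\right) \left(H + 5739\right) = \left(-5057 + 1\right) \left(2209 + 5739\right) = \left(-5056\right) 7948 = -40185088$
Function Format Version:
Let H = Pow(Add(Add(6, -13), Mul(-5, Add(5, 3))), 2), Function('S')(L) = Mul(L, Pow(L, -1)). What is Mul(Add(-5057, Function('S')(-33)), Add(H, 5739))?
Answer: -40185088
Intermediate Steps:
Function('S')(L) = 1
H = 2209 (H = Pow(Add(-7, Mul(-5, 8)), 2) = Pow(Add(-7, -40), 2) = Pow(-47, 2) = 2209)
Mul(Add(-5057, Function('S')(-33)), Add(H, 5739)) = Mul(Add(-5057, 1), Add(2209, 5739)) = Mul(-5056, 7948) = -40185088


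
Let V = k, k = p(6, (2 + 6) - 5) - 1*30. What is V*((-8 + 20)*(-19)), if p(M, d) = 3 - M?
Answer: 7524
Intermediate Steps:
k = -33 (k = (3 - 1*6) - 1*30 = (3 - 6) - 30 = -3 - 30 = -33)
V = -33
V*((-8 + 20)*(-19)) = -33*(-8 + 20)*(-19) = -396*(-19) = -33*(-228) = 7524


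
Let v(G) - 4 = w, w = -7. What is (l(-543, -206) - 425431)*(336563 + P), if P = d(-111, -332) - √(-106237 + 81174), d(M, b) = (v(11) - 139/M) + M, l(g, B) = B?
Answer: -5298610012662/37 + 425637*I*√25063 ≈ -1.4321e+11 + 6.7384e+7*I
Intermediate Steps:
v(G) = -3 (v(G) = 4 - 7 = -3)
d(M, b) = -3 + M - 139/M (d(M, b) = (-3 - 139/M) + M = -3 + M - 139/M)
P = -12515/111 - I*√25063 (P = (-3 - 111 - 139/(-111)) - √(-106237 + 81174) = (-3 - 111 - 139*(-1/111)) - √(-25063) = (-3 - 111 + 139/111) - I*√25063 = -12515/111 - I*√25063 ≈ -112.75 - 158.31*I)
(l(-543, -206) - 425431)*(336563 + P) = (-206 - 425431)*(336563 + (-12515/111 - I*√25063)) = -425637*(37345978/111 - I*√25063) = -5298610012662/37 + 425637*I*√25063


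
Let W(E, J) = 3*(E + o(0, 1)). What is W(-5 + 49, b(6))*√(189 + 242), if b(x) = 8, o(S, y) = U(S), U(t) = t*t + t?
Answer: 132*√431 ≈ 2740.4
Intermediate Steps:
U(t) = t + t² (U(t) = t² + t = t + t²)
o(S, y) = S*(1 + S)
W(E, J) = 3*E (W(E, J) = 3*(E + 0*(1 + 0)) = 3*(E + 0*1) = 3*(E + 0) = 3*E)
W(-5 + 49, b(6))*√(189 + 242) = (3*(-5 + 49))*√(189 + 242) = (3*44)*√431 = 132*√431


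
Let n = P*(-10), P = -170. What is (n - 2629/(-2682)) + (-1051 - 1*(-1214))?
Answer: 4999195/2682 ≈ 1864.0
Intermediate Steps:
n = 1700 (n = -170*(-10) = 1700)
(n - 2629/(-2682)) + (-1051 - 1*(-1214)) = (1700 - 2629/(-2682)) + (-1051 - 1*(-1214)) = (1700 - 2629*(-1/2682)) + (-1051 + 1214) = (1700 + 2629/2682) + 163 = 4562029/2682 + 163 = 4999195/2682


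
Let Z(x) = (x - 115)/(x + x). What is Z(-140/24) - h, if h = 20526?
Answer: -287219/14 ≈ -20516.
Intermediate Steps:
Z(x) = (-115 + x)/(2*x) (Z(x) = (-115 + x)/((2*x)) = (-115 + x)*(1/(2*x)) = (-115 + x)/(2*x))
Z(-140/24) - h = (-115 - 140/24)/(2*((-140/24))) - 1*20526 = (-115 - 140*1/24)/(2*((-140*1/24))) - 20526 = (-115 - 35/6)/(2*(-35/6)) - 20526 = (½)*(-6/35)*(-725/6) - 20526 = 145/14 - 20526 = -287219/14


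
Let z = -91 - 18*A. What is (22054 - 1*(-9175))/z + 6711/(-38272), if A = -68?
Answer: 107962975/3942016 ≈ 27.388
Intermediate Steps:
z = 1133 (z = -91 - 18*(-68) = -91 + 1224 = 1133)
(22054 - 1*(-9175))/z + 6711/(-38272) = (22054 - 1*(-9175))/1133 + 6711/(-38272) = (22054 + 9175)*(1/1133) + 6711*(-1/38272) = 31229*(1/1133) - 6711/38272 = 2839/103 - 6711/38272 = 107962975/3942016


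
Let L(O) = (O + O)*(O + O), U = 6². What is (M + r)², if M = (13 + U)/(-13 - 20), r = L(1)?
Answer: 6889/1089 ≈ 6.3260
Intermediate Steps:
U = 36
L(O) = 4*O² (L(O) = (2*O)*(2*O) = 4*O²)
r = 4 (r = 4*1² = 4*1 = 4)
M = -49/33 (M = (13 + 36)/(-13 - 20) = 49/(-33) = 49*(-1/33) = -49/33 ≈ -1.4848)
(M + r)² = (-49/33 + 4)² = (83/33)² = 6889/1089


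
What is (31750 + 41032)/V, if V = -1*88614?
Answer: -36391/44307 ≈ -0.82134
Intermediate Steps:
V = -88614
(31750 + 41032)/V = (31750 + 41032)/(-88614) = 72782*(-1/88614) = -36391/44307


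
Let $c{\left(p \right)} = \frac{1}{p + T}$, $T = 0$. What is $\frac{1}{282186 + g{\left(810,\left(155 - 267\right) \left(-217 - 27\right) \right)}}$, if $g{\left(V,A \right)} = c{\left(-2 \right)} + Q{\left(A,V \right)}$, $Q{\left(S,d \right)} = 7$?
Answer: $\frac{2}{564385} \approx 3.5437 \cdot 10^{-6}$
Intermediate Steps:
$c{\left(p \right)} = \frac{1}{p}$ ($c{\left(p \right)} = \frac{1}{p + 0} = \frac{1}{p}$)
$g{\left(V,A \right)} = \frac{13}{2}$ ($g{\left(V,A \right)} = \frac{1}{-2} + 7 = - \frac{1}{2} + 7 = \frac{13}{2}$)
$\frac{1}{282186 + g{\left(810,\left(155 - 267\right) \left(-217 - 27\right) \right)}} = \frac{1}{282186 + \frac{13}{2}} = \frac{1}{\frac{564385}{2}} = \frac{2}{564385}$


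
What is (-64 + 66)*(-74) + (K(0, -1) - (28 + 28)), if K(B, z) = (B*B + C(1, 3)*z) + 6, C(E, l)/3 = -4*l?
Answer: -162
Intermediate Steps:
C(E, l) = -12*l (C(E, l) = 3*(-4*l) = -12*l)
K(B, z) = 6 + B**2 - 36*z (K(B, z) = (B*B + (-12*3)*z) + 6 = (B**2 - 36*z) + 6 = 6 + B**2 - 36*z)
(-64 + 66)*(-74) + (K(0, -1) - (28 + 28)) = (-64 + 66)*(-74) + ((6 + 0**2 - 36*(-1)) - (28 + 28)) = 2*(-74) + ((6 + 0 + 36) - 1*56) = -148 + (42 - 56) = -148 - 14 = -162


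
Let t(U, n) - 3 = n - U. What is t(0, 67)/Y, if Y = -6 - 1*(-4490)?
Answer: 35/2242 ≈ 0.015611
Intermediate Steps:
t(U, n) = 3 + n - U (t(U, n) = 3 + (n - U) = 3 + n - U)
Y = 4484 (Y = -6 + 4490 = 4484)
t(0, 67)/Y = (3 + 67 - 1*0)/4484 = (3 + 67 + 0)*(1/4484) = 70*(1/4484) = 35/2242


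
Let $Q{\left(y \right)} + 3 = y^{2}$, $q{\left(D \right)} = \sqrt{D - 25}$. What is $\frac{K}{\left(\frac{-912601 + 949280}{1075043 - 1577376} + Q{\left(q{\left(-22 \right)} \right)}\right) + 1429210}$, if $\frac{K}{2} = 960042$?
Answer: $\frac{964521555972}{717914193601} \approx 1.3435$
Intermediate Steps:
$K = 1920084$ ($K = 2 \cdot 960042 = 1920084$)
$q{\left(D \right)} = \sqrt{-25 + D}$
$Q{\left(y \right)} = -3 + y^{2}$
$\frac{K}{\left(\frac{-912601 + 949280}{1075043 - 1577376} + Q{\left(q{\left(-22 \right)} \right)}\right) + 1429210} = \frac{1920084}{\left(\frac{-912601 + 949280}{1075043 - 1577376} + \left(-3 + \left(\sqrt{-25 - 22}\right)^{2}\right)\right) + 1429210} = \frac{1920084}{\left(\frac{36679}{-502333} + \left(-3 + \left(\sqrt{-47}\right)^{2}\right)\right) + 1429210} = \frac{1920084}{\left(36679 \left(- \frac{1}{502333}\right) + \left(-3 + \left(i \sqrt{47}\right)^{2}\right)\right) + 1429210} = \frac{1920084}{\left(- \frac{36679}{502333} - 50\right) + 1429210} = \frac{1920084}{- \frac{25153329}{502333} + 1429210} = \frac{1920084}{\frac{717914193601}{502333}} = 1920084 \cdot \frac{502333}{717914193601} = \frac{964521555972}{717914193601}$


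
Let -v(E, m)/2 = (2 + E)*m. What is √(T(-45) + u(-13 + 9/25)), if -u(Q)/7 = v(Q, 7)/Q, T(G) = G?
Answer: √233998/79 ≈ 6.1232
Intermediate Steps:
v(E, m) = -2*m*(2 + E) (v(E, m) = -2*(2 + E)*m = -2*m*(2 + E))
u(Q) = -7*(-28 - 14*Q)/Q (u(Q) = -7*(-2*7*(2 + Q))/Q = -7*(-28 - 14*Q)/Q)
√(T(-45) + u(-13 + 9/25)) = √(-45 + (98 + 196/(-13 + 9/25))) = √(-45 + (98 + 196/(-316/25))) = √(-45 + (98 + 196*(-25/316))) = √(-45 + (98 - 1225/79)) = √(-45 + 6517/79) = √(2962/79) = √233998/79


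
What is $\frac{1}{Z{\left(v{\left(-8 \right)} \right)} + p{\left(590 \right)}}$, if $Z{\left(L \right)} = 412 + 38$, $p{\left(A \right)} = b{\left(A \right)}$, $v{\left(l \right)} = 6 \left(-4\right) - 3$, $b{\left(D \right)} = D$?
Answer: $\frac{1}{1040} \approx 0.00096154$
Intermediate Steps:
$v{\left(l \right)} = -27$ ($v{\left(l \right)} = -24 - 3 = -27$)
$p{\left(A \right)} = A$
$Z{\left(L \right)} = 450$
$\frac{1}{Z{\left(v{\left(-8 \right)} \right)} + p{\left(590 \right)}} = \frac{1}{450 + 590} = \frac{1}{1040}$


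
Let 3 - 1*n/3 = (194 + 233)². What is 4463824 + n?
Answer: 3916846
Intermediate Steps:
n = -546978 (n = 9 - 3*(194 + 233)² = 9 - 3*427² = 9 - 3*182329 = 9 - 546987 = -546978)
4463824 + n = 4463824 - 546978 = 3916846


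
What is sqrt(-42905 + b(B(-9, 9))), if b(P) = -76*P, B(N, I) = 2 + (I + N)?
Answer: I*sqrt(43057) ≈ 207.5*I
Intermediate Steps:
B(N, I) = 2 + I + N
sqrt(-42905 + b(B(-9, 9))) = sqrt(-42905 - 76*(2 + 9 - 9)) = sqrt(-42905 - 76*2) = sqrt(-42905 - 152) = sqrt(-43057) = I*sqrt(43057)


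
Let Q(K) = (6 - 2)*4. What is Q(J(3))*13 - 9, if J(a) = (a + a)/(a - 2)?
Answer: 199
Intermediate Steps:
J(a) = 2*a/(-2 + a) (J(a) = (2*a)/(-2 + a) = 2*a/(-2 + a))
Q(K) = 16 (Q(K) = 4*4 = 16)
Q(J(3))*13 - 9 = 16*13 - 9 = 208 - 9 = 199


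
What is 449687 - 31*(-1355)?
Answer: 491692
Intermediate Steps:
449687 - 31*(-1355) = 449687 + 42005 = 491692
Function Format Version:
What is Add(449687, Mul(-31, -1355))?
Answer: 491692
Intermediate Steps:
Add(449687, Mul(-31, -1355)) = Add(449687, 42005) = 491692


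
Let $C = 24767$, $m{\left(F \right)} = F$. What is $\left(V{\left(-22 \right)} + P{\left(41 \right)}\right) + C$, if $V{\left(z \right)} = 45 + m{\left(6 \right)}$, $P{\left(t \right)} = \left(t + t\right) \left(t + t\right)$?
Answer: $31542$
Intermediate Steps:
$P{\left(t \right)} = 4 t^{2}$ ($P{\left(t \right)} = 2 t 2 t = 4 t^{2}$)
$V{\left(z \right)} = 51$ ($V{\left(z \right)} = 45 + 6 = 51$)
$\left(V{\left(-22 \right)} + P{\left(41 \right)}\right) + C = \left(51 + 4 \cdot 41^{2}\right) + 24767 = \left(51 + 4 \cdot 1681\right) + 24767 = \left(51 + 6724\right) + 24767 = 6775 + 24767 = 31542$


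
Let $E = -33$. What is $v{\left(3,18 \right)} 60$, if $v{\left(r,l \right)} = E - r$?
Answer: $-2160$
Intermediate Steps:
$v{\left(r,l \right)} = -33 - r$
$v{\left(3,18 \right)} 60 = \left(-33 - 3\right) 60 = \left(-36\right) 60 = -2160$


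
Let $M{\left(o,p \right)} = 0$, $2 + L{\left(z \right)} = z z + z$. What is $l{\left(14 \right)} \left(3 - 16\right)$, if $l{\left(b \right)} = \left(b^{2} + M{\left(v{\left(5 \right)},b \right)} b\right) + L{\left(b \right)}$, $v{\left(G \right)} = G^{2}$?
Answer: $-5252$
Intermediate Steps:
$L{\left(z \right)} = -2 + z + z^{2}$ ($L{\left(z \right)} = -2 + \left(z z + z\right) = -2 + \left(z^{2} + z\right) = -2 + \left(z + z^{2}\right) = -2 + z + z^{2}$)
$l{\left(b \right)} = -2 + b + 2 b^{2}$ ($l{\left(b \right)} = \left(b^{2} + 0 b\right) + \left(-2 + b + b^{2}\right) = \left(b^{2} + 0\right) + \left(-2 + b + b^{2}\right) = b^{2} + \left(-2 + b + b^{2}\right) = -2 + b + 2 b^{2}$)
$l{\left(14 \right)} \left(3 - 16\right) = \left(-2 + 14 + 2 \cdot 14^{2}\right) \left(3 - 16\right) = \left(-2 + 14 + 2 \cdot 196\right) \left(3 - 16\right) = \left(-2 + 14 + 392\right) \left(-13\right) = 404 \left(-13\right) = -5252$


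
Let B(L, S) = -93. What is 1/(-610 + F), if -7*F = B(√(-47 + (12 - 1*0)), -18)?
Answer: -7/4177 ≈ -0.0016758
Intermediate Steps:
F = 93/7 (F = -⅐*(-93) = 93/7 ≈ 13.286)
1/(-610 + F) = 1/(-610 + 93/7) = 1/(-4177/7) = -7/4177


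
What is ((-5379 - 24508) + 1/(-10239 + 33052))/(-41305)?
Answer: 136362426/188458193 ≈ 0.72357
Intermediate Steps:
((-5379 - 24508) + 1/(-10239 + 33052))/(-41305) = (-29887 + 1/22813)*(-1/41305) = -681812130/22813*(-1/41305) = 136362426/188458193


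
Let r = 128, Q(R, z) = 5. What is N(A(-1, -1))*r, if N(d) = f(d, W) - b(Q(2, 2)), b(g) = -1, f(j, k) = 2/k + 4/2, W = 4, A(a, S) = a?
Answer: 448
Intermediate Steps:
f(j, k) = 2 + 2/k (f(j, k) = 2/k + 4*(½) = 2/k + 2 = 2 + 2/k)
N(d) = 7/2 (N(d) = (2 + 2/4) - 1*(-1) = (2 + 2*(¼)) + 1 = (2 + ½) + 1 = 5/2 + 1 = 7/2)
N(A(-1, -1))*r = (7/2)*128 = 448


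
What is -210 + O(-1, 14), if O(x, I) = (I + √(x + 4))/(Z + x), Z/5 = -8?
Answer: -8624/41 - √3/41 ≈ -210.38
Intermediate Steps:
Z = -40 (Z = 5*(-8) = -40)
O(x, I) = (I + √(4 + x))/(-40 + x) (O(x, I) = (I + √(x + 4))/(-40 + x) = (I + √(4 + x))/(-40 + x))
-210 + O(-1, 14) = -210 + (14 + √(4 - 1))/(-40 - 1) = -210 + (14 + √3)/(-41) = -210 - (14 + √3)/41 = -210 + (-14/41 - √3/41) = -8624/41 - √3/41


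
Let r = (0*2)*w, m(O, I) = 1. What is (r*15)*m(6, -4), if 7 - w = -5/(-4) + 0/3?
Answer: 0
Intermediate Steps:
w = 23/4 (w = 7 - (-5/(-4) + 0/3) = 7 - (-5*(-¼) + 0*(⅓)) = 7 - (5/4 + 0) = 7 - 1*5/4 = 7 - 5/4 = 23/4 ≈ 5.7500)
r = 0 (r = (0*2)*(23/4) = 0*(23/4) = 0)
(r*15)*m(6, -4) = (0*15)*1 = 0*1 = 0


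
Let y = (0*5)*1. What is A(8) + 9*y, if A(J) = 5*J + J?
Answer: 48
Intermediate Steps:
y = 0 (y = 0*1 = 0)
A(J) = 6*J
A(8) + 9*y = 6*8 + 9*0 = 48 + 0 = 48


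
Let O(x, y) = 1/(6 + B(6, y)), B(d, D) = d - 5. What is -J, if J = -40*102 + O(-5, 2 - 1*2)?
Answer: 28559/7 ≈ 4079.9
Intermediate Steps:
B(d, D) = -5 + d
O(x, y) = 1/7 (O(x, y) = 1/(6 + (-5 + 6)) = 1/(6 + 1) = 1/7)
J = -28559/7 (J = -40*102 + 1/7 = -4080 + 1/7 = -28559/7 ≈ -4079.9)
-J = -1*(-28559/7) = 28559/7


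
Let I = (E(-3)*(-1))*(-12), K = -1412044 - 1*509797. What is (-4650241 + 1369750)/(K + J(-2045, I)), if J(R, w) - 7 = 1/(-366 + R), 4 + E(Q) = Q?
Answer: 878807089/514837975 ≈ 1.7070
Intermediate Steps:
E(Q) = -4 + Q
K = -1921841 (K = -1412044 - 509797 = -1921841)
I = -84 (I = ((-4 - 3)*(-1))*(-12) = -7*(-1)*(-12) = 7*(-12) = -84)
J(R, w) = 7 + 1/(-366 + R)
(-4650241 + 1369750)/(K + J(-2045, I)) = (-4650241 + 1369750)/(-1921841 + (-2561 + 7*(-2045))/(-366 - 2045)) = -3280491/(-1921841 + (-2561 - 14315)/(-2411)) = -3280491/(-1921841 - 1/2411*(-16876)) = -3280491/(-1921841 + 16876/2411) = -3280491/(-4633541775/2411) = -3280491*(-2411/4633541775) = 878807089/514837975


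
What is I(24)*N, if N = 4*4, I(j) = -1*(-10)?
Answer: 160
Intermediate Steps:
I(j) = 10
N = 16
I(24)*N = 10*16 = 160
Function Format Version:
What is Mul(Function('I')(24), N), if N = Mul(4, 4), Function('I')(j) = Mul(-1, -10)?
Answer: 160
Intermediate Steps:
Function('I')(j) = 10
N = 16
Mul(Function('I')(24), N) = Mul(10, 16) = 160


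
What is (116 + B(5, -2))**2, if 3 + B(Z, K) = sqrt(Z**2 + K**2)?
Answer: (113 + sqrt(29))**2 ≈ 14015.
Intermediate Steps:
B(Z, K) = -3 + sqrt(K**2 + Z**2) (B(Z, K) = -3 + sqrt(Z**2 + K**2) = -3 + sqrt(K**2 + Z**2))
(116 + B(5, -2))**2 = (116 + (-3 + sqrt((-2)**2 + 5**2)))**2 = (116 + (-3 + sqrt(4 + 25)))**2 = (116 + (-3 + sqrt(29)))**2 = (113 + sqrt(29))**2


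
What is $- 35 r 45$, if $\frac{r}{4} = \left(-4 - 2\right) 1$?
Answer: $37800$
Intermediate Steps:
$r = -24$ ($r = 4 \left(-4 - 2\right) 1 = 4 \left(\left(-6\right) 1\right) = 4 \left(-6\right) = -24$)
$- 35 r 45 = \left(-35\right) \left(-24\right) 45 = 840 \cdot 45 = 37800$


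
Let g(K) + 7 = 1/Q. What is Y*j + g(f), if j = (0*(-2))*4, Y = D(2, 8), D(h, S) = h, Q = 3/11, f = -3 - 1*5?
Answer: -10/3 ≈ -3.3333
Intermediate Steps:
f = -8 (f = -3 - 5 = -8)
Q = 3/11 (Q = 3*(1/11) = 3/11 ≈ 0.27273)
g(K) = -10/3 (g(K) = -7 + 1/(3/11) = -7 + 11/3 = -10/3)
Y = 2
j = 0 (j = 0*4 = 0)
Y*j + g(f) = 2*0 - 10/3 = 0 - 10/3 = -10/3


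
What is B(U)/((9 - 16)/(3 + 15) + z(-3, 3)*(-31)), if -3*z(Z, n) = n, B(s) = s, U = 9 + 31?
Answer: 720/551 ≈ 1.3067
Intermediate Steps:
U = 40
z(Z, n) = -n/3
B(U)/((9 - 16)/(3 + 15) + z(-3, 3)*(-31)) = 40/((9 - 16)/(3 + 15) - ⅓*3*(-31)) = 40/(-7/18 - 1*(-31)) = 40/(-7*1/18 + 31) = 40/(-7/18 + 31) = 40/(551/18) = 40*(18/551) = 720/551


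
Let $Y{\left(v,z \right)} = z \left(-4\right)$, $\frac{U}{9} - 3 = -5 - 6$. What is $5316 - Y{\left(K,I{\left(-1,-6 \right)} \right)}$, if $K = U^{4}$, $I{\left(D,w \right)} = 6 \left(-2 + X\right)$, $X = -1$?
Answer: $5244$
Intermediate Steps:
$I{\left(D,w \right)} = -18$ ($I{\left(D,w \right)} = 6 \left(-2 - 1\right) = 6 \left(-3\right) = -18$)
$U = -72$ ($U = 27 + 9 \left(-5 - 6\right) = 27 + 9 \left(-11\right) = 27 - 99 = -72$)
$K = 26873856$ ($K = \left(-72\right)^{4} = 26873856$)
$Y{\left(v,z \right)} = - 4 z$
$5316 - Y{\left(K,I{\left(-1,-6 \right)} \right)} = 5316 - \left(-4\right) \left(-18\right) = 5316 - 72 = 5244$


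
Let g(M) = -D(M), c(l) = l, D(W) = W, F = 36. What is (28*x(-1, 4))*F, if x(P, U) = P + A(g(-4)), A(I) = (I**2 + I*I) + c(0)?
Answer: 31248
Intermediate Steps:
g(M) = -M
A(I) = 2*I**2 (A(I) = (I**2 + I*I) + 0 = (I**2 + I**2) + 0 = 2*I**2 + 0 = 2*I**2)
x(P, U) = 32 + P (x(P, U) = P + 2*(-1*(-4))**2 = P + 2*4**2 = P + 2*16 = P + 32 = 32 + P)
(28*x(-1, 4))*F = (28*(32 - 1))*36 = (28*31)*36 = 868*36 = 31248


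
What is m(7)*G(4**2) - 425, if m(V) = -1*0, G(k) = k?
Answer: -425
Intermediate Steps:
m(V) = 0
m(7)*G(4**2) - 425 = 0*4**2 - 425 = 0*16 - 425 = 0 - 425 = -425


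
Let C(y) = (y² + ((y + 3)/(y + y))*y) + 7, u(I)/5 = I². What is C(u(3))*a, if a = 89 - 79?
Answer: 20560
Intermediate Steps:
u(I) = 5*I²
a = 10
C(y) = 17/2 + y² + y/2 (C(y) = (y² + ((3 + y)/((2*y)))*y) + 7 = (y² + ((3 + y)*(1/(2*y)))*y) + 7 = (y² + ((3 + y)/(2*y))*y) + 7 = (y² + (3/2 + y/2)) + 7 = (3/2 + y² + y/2) + 7 = 17/2 + y² + y/2)
C(u(3))*a = (17/2 + (5*3²)² + (5*3²)/2)*10 = (17/2 + (5*9)² + (5*9)/2)*10 = (17/2 + 45² + (½)*45)*10 = (17/2 + 2025 + 45/2)*10 = 2056*10 = 20560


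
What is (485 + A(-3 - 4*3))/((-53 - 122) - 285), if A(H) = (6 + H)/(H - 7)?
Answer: -10679/10120 ≈ -1.0552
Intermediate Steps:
A(H) = (6 + H)/(-7 + H)
(485 + A(-3 - 4*3))/((-53 - 122) - 285) = (485 + (6 + (-3 - 4*3))/(-7 + (-3 - 4*3)))/((-53 - 122) - 285) = (485 + (6 + (-3 - 12))/(-7 + (-3 - 12)))/(-175 - 285) = (485 + (6 - 15)/(-7 - 15))/(-460) = (485 - 9/(-22))*(-1/460) = (485 - 1/22*(-9))*(-1/460) = (485 + 9/22)*(-1/460) = (10679/22)*(-1/460) = -10679/10120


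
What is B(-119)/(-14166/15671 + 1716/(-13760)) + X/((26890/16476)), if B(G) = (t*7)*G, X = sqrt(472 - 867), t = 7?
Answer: 314338947440/55453899 + 8238*I*sqrt(395)/13445 ≈ 5668.5 + 12.178*I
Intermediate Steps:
X = I*sqrt(395) (X = sqrt(-395) = I*sqrt(395) ≈ 19.875*I)
B(G) = 49*G (B(G) = (7*7)*G = 49*G)
B(-119)/(-14166/15671 + 1716/(-13760)) + X/((26890/16476)) = (49*(-119))/(-14166/15671 + 1716/(-13760)) + (I*sqrt(395))/((26890/16476)) = -5831/(-14166*1/15671 + 1716*(-1/13760)) + (I*sqrt(395))/((26890*(1/16476))) = -5831/(-14166/15671 - 429/3440) + (I*sqrt(395))/(13445/8238) = -5831/(-55453899/53908240) + (I*sqrt(395))*(8238/13445) = -5831*(-53908240/55453899) + 8238*I*sqrt(395)/13445 = 314338947440/55453899 + 8238*I*sqrt(395)/13445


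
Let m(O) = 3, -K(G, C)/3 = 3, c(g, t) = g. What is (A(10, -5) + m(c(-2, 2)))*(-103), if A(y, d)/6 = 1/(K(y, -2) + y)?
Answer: -927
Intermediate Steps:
K(G, C) = -9 (K(G, C) = -3*3 = -9)
A(y, d) = 6/(-9 + y)
(A(10, -5) + m(c(-2, 2)))*(-103) = (6/(-9 + 10) + 3)*(-103) = (6/1 + 3)*(-103) = (6*1 + 3)*(-103) = (6 + 3)*(-103) = 9*(-103) = -927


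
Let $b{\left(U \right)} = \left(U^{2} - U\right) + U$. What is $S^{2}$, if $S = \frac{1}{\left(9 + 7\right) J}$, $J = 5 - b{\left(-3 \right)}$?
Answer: $\frac{1}{4096} \approx 0.00024414$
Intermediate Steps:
$b{\left(U \right)} = U^{2}$
$J = -4$ ($J = 5 - \left(-3\right)^{2} = 5 - 9 = -4$)
$S = - \frac{1}{64}$ ($S = \frac{1}{\left(9 + 7\right) \left(-4\right)} = \frac{1}{16 \left(-4\right)} = \frac{1}{-64} = - \frac{1}{64} \approx -0.015625$)
$S^{2} = \left(- \frac{1}{64}\right)^{2} = \frac{1}{4096}$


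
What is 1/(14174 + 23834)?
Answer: 1/38008 ≈ 2.6310e-5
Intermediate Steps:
1/(14174 + 23834) = 1/38008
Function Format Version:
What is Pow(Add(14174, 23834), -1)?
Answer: Rational(1, 38008) ≈ 2.6310e-5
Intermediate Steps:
Pow(Add(14174, 23834), -1) = Pow(38008, -1) = Rational(1, 38008)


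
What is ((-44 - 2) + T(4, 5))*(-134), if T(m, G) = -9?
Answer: 7370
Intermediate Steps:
((-44 - 2) + T(4, 5))*(-134) = ((-44 - 2) - 9)*(-134) = (-46 - 9)*(-134) = -55*(-134) = 7370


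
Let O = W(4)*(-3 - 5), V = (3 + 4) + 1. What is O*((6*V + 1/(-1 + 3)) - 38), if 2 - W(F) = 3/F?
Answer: -105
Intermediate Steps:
W(F) = 2 - 3/F
V = 8 (V = 7 + 1 = 8)
O = -10 (O = (2 - 3/4)*(-3 - 5) = (2 - 3*¼)*(-8) = (2 - ¾)*(-8) = (5/4)*(-8) = -10)
O*((6*V + 1/(-1 + 3)) - 38) = -10*((6*8 + 1/(-1 + 3)) - 38) = -10*((48 + 1/2) - 38) = -10*((48 + ½) - 38) = -10*(97/2 - 38) = -10*21/2 = -105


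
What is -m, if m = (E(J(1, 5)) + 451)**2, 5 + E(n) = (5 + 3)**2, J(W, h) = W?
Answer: -260100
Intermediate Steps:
E(n) = 59 (E(n) = -5 + (5 + 3)**2 = -5 + 8**2 = -5 + 64 = 59)
m = 260100 (m = (59 + 451)**2 = 510**2 = 260100)
-m = -1*260100 = -260100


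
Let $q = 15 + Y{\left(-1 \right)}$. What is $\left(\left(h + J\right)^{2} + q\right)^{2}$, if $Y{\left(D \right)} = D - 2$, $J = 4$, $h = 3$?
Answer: $3721$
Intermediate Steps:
$Y{\left(D \right)} = -2 + D$
$q = 12$ ($q = 15 - 3 = 12$)
$\left(\left(h + J\right)^{2} + q\right)^{2} = \left(\left(3 + 4\right)^{2} + 12\right)^{2} = \left(7^{2} + 12\right)^{2} = \left(49 + 12\right)^{2} = 61^{2} = 3721$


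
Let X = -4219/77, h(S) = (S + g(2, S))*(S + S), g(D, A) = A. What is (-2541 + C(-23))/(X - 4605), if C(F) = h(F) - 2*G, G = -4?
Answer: 32109/358804 ≈ 0.089489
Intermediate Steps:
h(S) = 4*S² (h(S) = (S + S)*(S + S) = (2*S)*(2*S) = 4*S²)
X = -4219/77 (X = -4219*1/77 = -4219/77 ≈ -54.792)
C(F) = 8 + 4*F² (C(F) = 4*F² - 2*(-4) = 4*F² + 8 = 8 + 4*F²)
(-2541 + C(-23))/(X - 4605) = (-2541 + (8 + 4*(-23)²))/(-4219/77 - 4605) = (-2541 + (8 + 4*529))/(-358804/77) = (-2541 + (8 + 2116))*(-77/358804) = (-2541 + 2124)*(-77/358804) = -417*(-77/358804) = 32109/358804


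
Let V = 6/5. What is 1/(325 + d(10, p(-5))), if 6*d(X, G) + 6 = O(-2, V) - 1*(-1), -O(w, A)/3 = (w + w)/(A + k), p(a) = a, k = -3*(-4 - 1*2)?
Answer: 48/15565 ≈ 0.0030838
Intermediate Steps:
V = 6/5 (V = 6*(⅕) = 6/5 ≈ 1.2000)
k = 18 (k = -3*(-4 - 2) = -3*(-6) = 18)
O(w, A) = -6*w/(18 + A) (O(w, A) = -3*(w + w)/(A + 18) = -3*2*w/(18 + A) = -6*w/(18 + A))
d(X, G) = -35/48 (d(X, G) = -1 + (-6*(-2)/(18 + 6/5) - 1*(-1))/6 = -1 + (-6*(-2)/96/5 + 1)/6 = -1 + (-6*(-2)*5/96 + 1)/6 = -1 + (5/8 + 1)/6 = -1 + (⅙)*(13/8) = -1 + 13/48 = -35/48)
1/(325 + d(10, p(-5))) = 1/(325 - 35/48) = 1/(15565/48) = 48/15565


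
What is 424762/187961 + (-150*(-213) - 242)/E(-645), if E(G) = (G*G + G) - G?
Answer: 182671478438/78196475025 ≈ 2.3361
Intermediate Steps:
E(G) = G**2 (E(G) = (G**2 + G) - G = (G + G**2) - G = G**2)
424762/187961 + (-150*(-213) - 242)/E(-645) = 424762/187961 + (-150*(-213) - 242)/((-645)**2) = 424762*(1/187961) + (31950 - 242)/416025 = 424762/187961 + 31708*(1/416025) = 424762/187961 + 31708/416025 = 182671478438/78196475025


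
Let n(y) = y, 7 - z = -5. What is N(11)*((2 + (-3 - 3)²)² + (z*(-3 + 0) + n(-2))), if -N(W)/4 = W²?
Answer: -680504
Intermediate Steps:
z = 12 (z = 7 - 1*(-5) = 7 + 5 = 12)
N(W) = -4*W²
N(11)*((2 + (-3 - 3)²)² + (z*(-3 + 0) + n(-2))) = (-4*11²)*((2 + (-3 - 3)²)² + (12*(-3 + 0) - 2)) = (-4*121)*((2 + (-6)²)² + (12*(-3) - 2)) = -484*((2 + 36)² + (-36 - 2)) = -484*(38² - 38) = -484*(1444 - 38) = -484*1406 = -680504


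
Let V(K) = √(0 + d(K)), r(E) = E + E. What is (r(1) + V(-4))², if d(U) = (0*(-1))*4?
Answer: 4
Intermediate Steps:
d(U) = 0 (d(U) = 0*4 = 0)
r(E) = 2*E
V(K) = 0 (V(K) = √(0 + 0) = √0 = 0)
(r(1) + V(-4))² = (2*1 + 0)² = (2 + 0)² = 2² = 4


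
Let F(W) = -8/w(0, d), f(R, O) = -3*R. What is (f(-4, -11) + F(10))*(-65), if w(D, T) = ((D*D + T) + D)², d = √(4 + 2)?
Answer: -2080/3 ≈ -693.33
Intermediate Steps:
d = √6 ≈ 2.4495
w(D, T) = (D + T + D²)² (w(D, T) = ((D² + T) + D)² = ((T + D²) + D)² = (D + T + D²)²)
F(W) = -4/3 (F(W) = -8/(0 + √6 + 0²)² = -8/(0 + √6 + 0)² = -8/((√6)²) = -8/6 = -8*⅙ = -4/3)
(f(-4, -11) + F(10))*(-65) = (-3*(-4) - 4/3)*(-65) = (12 - 4/3)*(-65) = (32/3)*(-65) = -2080/3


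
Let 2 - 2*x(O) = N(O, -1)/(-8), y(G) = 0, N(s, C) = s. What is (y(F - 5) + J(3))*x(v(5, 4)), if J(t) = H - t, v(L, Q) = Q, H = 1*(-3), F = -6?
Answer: -15/2 ≈ -7.5000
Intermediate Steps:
H = -3
x(O) = 1 + O/16 (x(O) = 1 - O/(2*(-8)) = 1 - O*(-1)/(2*8) = 1 - (-1)*O/16 = 1 + O/16)
J(t) = -3 - t
(y(F - 5) + J(3))*x(v(5, 4)) = (0 + (-3 - 1*3))*(1 + (1/16)*4) = (0 + (-3 - 3))*(1 + ¼) = (0 - 6)*(5/4) = -6*5/4 = -15/2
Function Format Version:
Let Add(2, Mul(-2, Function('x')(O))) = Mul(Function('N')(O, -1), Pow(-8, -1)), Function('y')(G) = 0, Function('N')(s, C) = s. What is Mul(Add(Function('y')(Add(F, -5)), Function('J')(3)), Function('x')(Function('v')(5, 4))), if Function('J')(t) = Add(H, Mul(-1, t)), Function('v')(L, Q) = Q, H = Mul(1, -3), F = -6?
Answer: Rational(-15, 2) ≈ -7.5000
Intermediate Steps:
H = -3
Function('x')(O) = Add(1, Mul(Rational(1, 16), O)) (Function('x')(O) = Add(1, Mul(Rational(-1, 2), Mul(O, Pow(-8, -1)))) = Add(1, Mul(Rational(-1, 2), Mul(O, Rational(-1, 8)))) = Add(1, Mul(Rational(-1, 2), Mul(Rational(-1, 8), O))) = Add(1, Mul(Rational(1, 16), O)))
Function('J')(t) = Add(-3, Mul(-1, t))
Mul(Add(Function('y')(Add(F, -5)), Function('J')(3)), Function('x')(Function('v')(5, 4))) = Mul(Add(0, Add(-3, Mul(-1, 3))), Add(1, Mul(Rational(1, 16), 4))) = Mul(Add(0, Add(-3, -3)), Add(1, Rational(1, 4))) = Mul(Add(0, -6), Rational(5, 4)) = Mul(-6, Rational(5, 4)) = Rational(-15, 2)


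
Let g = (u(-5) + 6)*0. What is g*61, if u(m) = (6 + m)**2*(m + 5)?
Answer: 0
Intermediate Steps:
u(m) = (6 + m)**2*(5 + m)
g = 0 (g = ((6 - 5)**2*(5 - 5) + 6)*0 = (1**2*0 + 6)*0 = (1*0 + 6)*0 = (0 + 6)*0 = 6*0 = 0)
g*61 = 0*61 = 0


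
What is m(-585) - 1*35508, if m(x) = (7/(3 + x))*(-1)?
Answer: -20665649/582 ≈ -35508.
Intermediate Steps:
m(x) = -7/(3 + x) (m(x) = (7/(3 + x))*(-1) = -7/(3 + x))
m(-585) - 1*35508 = -7/(3 - 585) - 1*35508 = -7/(-582) - 35508 = -7*(-1/582) - 35508 = 7/582 - 35508 = -20665649/582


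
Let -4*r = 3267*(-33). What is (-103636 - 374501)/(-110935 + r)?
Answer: 173868/30539 ≈ 5.6933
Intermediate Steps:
r = 107811/4 (r = -3267*(-33)/4 = -1/4*(-107811) = 107811/4 ≈ 26953.)
(-103636 - 374501)/(-110935 + r) = (-103636 - 374501)/(-110935 + 107811/4) = -478137/(-335929/4) = -478137*(-4/335929) = 173868/30539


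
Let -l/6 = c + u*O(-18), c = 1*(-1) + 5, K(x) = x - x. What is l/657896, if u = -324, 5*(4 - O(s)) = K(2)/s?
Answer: 969/82237 ≈ 0.011783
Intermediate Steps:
K(x) = 0
O(s) = 4 (O(s) = 4 - 0/s = 4 - ⅕*0 = 4 + 0 = 4)
c = 4 (c = -1 + 5 = 4)
l = 7752 (l = -6*(4 - 324*4) = -6*(4 - 1296) = -6*(-1292) = 7752)
l/657896 = 7752/657896 = 7752*(1/657896) = 969/82237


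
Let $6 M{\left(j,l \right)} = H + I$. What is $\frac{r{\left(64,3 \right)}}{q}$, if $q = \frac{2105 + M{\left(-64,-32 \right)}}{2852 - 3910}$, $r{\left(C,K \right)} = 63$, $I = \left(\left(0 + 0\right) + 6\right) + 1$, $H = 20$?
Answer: $- \frac{133308}{4219} \approx -31.597$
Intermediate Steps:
$I = 7$ ($I = \left(0 + 6\right) + 1 = 6 + 1 = 7$)
$M{\left(j,l \right)} = \frac{9}{2}$ ($M{\left(j,l \right)} = \frac{20 + 7}{6} = \frac{1}{6} \cdot 27 = \frac{9}{2}$)
$q = - \frac{4219}{2116}$ ($q = \frac{2105 + \frac{9}{2}}{2852 - 3910} = \frac{4219}{2 \left(-1058\right)} = \frac{4219}{2} \left(- \frac{1}{1058}\right) = - \frac{4219}{2116} \approx -1.9939$)
$\frac{r{\left(64,3 \right)}}{q} = \frac{63}{- \frac{4219}{2116}} = 63 \left(- \frac{2116}{4219}\right) = - \frac{133308}{4219}$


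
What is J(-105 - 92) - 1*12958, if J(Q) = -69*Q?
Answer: 635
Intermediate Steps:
J(-105 - 92) - 1*12958 = -69*(-105 - 92) - 1*12958 = -69*(-197) - 12958 = 13593 - 12958 = 635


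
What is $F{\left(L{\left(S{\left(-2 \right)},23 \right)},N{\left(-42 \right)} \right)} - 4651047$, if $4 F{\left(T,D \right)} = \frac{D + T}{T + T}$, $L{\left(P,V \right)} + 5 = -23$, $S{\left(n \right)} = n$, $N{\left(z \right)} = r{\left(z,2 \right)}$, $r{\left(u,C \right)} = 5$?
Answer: $- \frac{1041834505}{224} \approx -4.651 \cdot 10^{6}$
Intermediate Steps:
$N{\left(z \right)} = 5$
$L{\left(P,V \right)} = -28$ ($L{\left(P,V \right)} = -5 - 23 = -28$)
$F{\left(T,D \right)} = \frac{D + T}{8 T}$ ($F{\left(T,D \right)} = \frac{\left(D + T\right) \frac{1}{T + T}}{4} = \frac{\left(D + T\right) \frac{1}{2 T}}{4} = \frac{\frac{1}{2} \frac{1}{T} \left(D + T\right)}{4} = \frac{D + T}{8 T}$)
$F{\left(L{\left(S{\left(-2 \right)},23 \right)},N{\left(-42 \right)} \right)} - 4651047 = \frac{5 - 28}{8 \left(-28\right)} - 4651047 = \frac{1}{8} \left(- \frac{1}{28}\right) \left(-23\right) - 4651047 = \frac{23}{224} - 4651047 = - \frac{1041834505}{224}$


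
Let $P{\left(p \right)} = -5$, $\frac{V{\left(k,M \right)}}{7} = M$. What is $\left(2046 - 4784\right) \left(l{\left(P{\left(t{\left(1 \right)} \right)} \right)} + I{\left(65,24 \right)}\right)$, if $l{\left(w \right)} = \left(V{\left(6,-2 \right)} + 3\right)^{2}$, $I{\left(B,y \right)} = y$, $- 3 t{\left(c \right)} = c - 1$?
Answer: $-397010$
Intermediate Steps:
$t{\left(c \right)} = \frac{1}{3} - \frac{c}{3}$ ($t{\left(c \right)} = - \frac{c - 1}{3} = - \frac{-1 + c}{3} = \frac{1}{3} - \frac{c}{3}$)
$V{\left(k,M \right)} = 7 M$
$l{\left(w \right)} = 121$ ($l{\left(w \right)} = \left(7 \left(-2\right) + 3\right)^{2} = \left(-14 + 3\right)^{2} = \left(-11\right)^{2} = 121$)
$\left(2046 - 4784\right) \left(l{\left(P{\left(t{\left(1 \right)} \right)} \right)} + I{\left(65,24 \right)}\right) = \left(2046 - 4784\right) \left(121 + 24\right) = \left(-2738\right) 145 = -397010$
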